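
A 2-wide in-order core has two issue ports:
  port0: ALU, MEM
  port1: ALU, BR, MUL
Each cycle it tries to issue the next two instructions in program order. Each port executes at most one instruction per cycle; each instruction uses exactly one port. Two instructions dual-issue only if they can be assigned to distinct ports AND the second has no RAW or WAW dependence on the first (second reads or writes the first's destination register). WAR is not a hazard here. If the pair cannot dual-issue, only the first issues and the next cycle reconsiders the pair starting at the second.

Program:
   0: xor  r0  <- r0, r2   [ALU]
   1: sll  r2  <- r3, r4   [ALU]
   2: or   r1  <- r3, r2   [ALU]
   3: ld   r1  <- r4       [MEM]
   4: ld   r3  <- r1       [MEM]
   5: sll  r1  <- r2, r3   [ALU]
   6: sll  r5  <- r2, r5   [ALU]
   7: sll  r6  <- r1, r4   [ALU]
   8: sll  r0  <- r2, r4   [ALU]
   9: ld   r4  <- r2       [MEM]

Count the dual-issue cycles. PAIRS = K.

c0: i0+i1 xor.ALU/sll.ALU  2-wide
c1: i2 or.ALU  WAW r1
c2: i3 ld.MEM  no-port MEM/MEM
c3: i4 ld.MEM  RAW r3
c4: i5+i6 sll.ALU/sll.ALU  2-wide
c5: i7+i8 sll.ALU/sll.ALU  2-wide
c6: i9 ld.MEM  tail

PAIRS = 3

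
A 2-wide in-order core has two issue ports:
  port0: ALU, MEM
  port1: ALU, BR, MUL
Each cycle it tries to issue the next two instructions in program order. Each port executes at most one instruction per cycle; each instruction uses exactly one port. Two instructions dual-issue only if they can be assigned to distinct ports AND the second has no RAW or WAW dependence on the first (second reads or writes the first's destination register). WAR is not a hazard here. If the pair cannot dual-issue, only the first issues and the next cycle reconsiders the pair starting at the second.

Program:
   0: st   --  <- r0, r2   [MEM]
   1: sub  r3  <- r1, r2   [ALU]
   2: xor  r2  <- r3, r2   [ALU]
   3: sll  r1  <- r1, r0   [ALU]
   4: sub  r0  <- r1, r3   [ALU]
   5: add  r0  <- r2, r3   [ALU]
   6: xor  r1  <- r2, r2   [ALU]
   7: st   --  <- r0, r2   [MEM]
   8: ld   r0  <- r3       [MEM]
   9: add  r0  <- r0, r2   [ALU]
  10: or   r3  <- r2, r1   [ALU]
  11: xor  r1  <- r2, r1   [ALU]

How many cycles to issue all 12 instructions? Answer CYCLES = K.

CYCLES = 8

t=0 i0,i1:st sub ; dual
t=1 i2,i3:xor sll ; dual
t=2 i4:sub ; WAW r0
t=3 i5,i6:add xor ; dual
t=4 i7:st ; no-port MEM/MEM
t=5 i8:ld ; RAW+WAW r0
t=6 i9,i10:add or ; dual
t=7 i11:xor ; tail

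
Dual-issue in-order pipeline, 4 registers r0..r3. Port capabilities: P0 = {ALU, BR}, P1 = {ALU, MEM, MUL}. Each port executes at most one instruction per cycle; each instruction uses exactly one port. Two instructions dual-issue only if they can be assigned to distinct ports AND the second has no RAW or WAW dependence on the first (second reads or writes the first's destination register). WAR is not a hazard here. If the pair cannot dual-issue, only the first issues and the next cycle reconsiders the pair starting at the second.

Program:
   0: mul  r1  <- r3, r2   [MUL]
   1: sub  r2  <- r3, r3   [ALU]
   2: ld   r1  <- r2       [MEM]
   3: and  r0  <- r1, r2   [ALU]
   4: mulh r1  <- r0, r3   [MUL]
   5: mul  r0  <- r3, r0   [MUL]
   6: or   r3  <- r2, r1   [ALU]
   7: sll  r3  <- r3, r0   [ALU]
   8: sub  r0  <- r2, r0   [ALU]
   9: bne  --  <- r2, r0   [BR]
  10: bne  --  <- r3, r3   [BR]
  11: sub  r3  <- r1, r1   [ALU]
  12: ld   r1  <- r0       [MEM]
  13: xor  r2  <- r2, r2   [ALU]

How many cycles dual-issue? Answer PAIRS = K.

0. mul.MUL;sub.ALU @i0,i1  | 2-wide
1. ld.MEM @i2  | RAW r1
2. and.ALU @i3  | RAW r0
3. mulh.MUL @i4  | no-port MUL/MUL
4. mul.MUL;or.ALU @i5,i6  | 2-wide
5. sll.ALU;sub.ALU @i7,i8  | 2-wide
6. bne.BR @i9  | no-port BR/BR
7. bne.BR;sub.ALU @i10,i11  | 2-wide
8. ld.MEM;xor.ALU @i12,i13  | 2-wide

PAIRS = 5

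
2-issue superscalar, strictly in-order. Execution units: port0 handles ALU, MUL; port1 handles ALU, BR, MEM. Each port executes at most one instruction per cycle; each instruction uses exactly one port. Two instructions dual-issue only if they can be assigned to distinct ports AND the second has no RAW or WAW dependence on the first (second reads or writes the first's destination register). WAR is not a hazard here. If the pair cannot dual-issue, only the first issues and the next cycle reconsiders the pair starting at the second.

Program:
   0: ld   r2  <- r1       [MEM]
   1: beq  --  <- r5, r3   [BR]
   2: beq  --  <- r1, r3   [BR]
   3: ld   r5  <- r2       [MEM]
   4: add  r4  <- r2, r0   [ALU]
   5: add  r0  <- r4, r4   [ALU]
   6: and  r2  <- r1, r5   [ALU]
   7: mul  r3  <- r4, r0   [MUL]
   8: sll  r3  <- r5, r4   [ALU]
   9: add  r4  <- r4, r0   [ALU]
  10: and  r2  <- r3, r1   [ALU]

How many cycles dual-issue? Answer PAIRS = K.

PAIRS = 3

0. ld.MEM @i0  | no-port MEM/BR
1. beq.BR @i1  | no-port BR/BR
2. beq.BR @i2  | no-port BR/MEM
3. ld.MEM+add.ALU @i3/i4  | 2-wide
4. add.ALU+and.ALU @i5/i6  | 2-wide
5. mul.MUL @i7  | WAW r3
6. sll.ALU+add.ALU @i8/i9  | 2-wide
7. and.ALU @i10  | tail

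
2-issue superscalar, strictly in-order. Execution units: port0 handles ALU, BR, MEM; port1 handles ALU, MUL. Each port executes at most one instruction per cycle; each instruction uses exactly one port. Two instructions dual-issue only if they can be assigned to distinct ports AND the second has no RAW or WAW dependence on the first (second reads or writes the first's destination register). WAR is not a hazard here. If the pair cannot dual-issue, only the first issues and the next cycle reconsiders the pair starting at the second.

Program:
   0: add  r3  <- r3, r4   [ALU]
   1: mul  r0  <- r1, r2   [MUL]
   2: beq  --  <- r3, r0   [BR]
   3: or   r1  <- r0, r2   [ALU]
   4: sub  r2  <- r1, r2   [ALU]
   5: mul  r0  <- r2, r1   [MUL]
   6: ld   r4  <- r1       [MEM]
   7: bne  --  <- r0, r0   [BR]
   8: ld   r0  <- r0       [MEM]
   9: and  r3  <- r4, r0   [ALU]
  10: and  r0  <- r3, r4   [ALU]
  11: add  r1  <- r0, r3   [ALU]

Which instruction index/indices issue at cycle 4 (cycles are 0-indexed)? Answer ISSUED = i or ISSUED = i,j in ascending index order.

ISSUED = 7

[0] i0&i1  add.ALU/mul.MUL  -- dual
[1] i2&i3  beq.BR/or.ALU  -- dual
[2] i4  sub.ALU  -- RAW r2
[3] i5&i6  mul.MUL/ld.MEM  -- dual
[4] i7  bne.BR  -- no-port BR/MEM
[5] i8  ld.MEM  -- RAW r0
[6] i9  and.ALU  -- RAW r3
[7] i10  and.ALU  -- RAW r0
[8] i11  add.ALU  -- tail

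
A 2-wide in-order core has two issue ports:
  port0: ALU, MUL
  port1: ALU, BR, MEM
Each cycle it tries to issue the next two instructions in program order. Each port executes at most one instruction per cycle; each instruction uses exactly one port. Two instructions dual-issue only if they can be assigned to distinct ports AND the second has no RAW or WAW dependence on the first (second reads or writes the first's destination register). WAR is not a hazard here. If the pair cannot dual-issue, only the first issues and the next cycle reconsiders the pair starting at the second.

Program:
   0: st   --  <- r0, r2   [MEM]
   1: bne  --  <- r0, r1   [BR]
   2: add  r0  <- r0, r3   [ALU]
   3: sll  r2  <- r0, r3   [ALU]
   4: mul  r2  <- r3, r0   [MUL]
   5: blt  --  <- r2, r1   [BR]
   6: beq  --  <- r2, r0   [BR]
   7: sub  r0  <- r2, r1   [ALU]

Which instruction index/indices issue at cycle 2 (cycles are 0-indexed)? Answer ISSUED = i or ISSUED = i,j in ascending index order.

t=0 i0:st ; no-port MEM/BR
t=1 i1,i2:bne add ; dual
t=2 i3:sll ; WAW r2
t=3 i4:mul ; RAW r2
t=4 i5:blt ; no-port BR/BR
t=5 i6,i7:beq sub ; dual

ISSUED = 3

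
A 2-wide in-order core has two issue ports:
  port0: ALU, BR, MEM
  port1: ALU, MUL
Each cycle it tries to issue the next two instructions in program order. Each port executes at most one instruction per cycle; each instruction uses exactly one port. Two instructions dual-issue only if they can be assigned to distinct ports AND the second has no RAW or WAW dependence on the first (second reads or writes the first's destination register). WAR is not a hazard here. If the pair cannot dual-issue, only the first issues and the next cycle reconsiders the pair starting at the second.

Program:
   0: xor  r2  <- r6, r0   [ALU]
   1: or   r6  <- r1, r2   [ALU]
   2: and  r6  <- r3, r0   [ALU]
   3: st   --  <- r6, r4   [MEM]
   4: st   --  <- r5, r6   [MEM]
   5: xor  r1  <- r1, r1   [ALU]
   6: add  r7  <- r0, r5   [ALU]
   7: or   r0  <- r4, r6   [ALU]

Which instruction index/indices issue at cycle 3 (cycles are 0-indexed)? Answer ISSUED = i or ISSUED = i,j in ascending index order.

ISSUED = 3

0. xor.ALU @i0  | RAW r2
1. or.ALU @i1  | WAW r6
2. and.ALU @i2  | RAW r6
3. st.MEM @i3  | no-port MEM/MEM
4. st.MEM xor.ALU @i4&i5  | 2-wide
5. add.ALU or.ALU @i6&i7  | 2-wide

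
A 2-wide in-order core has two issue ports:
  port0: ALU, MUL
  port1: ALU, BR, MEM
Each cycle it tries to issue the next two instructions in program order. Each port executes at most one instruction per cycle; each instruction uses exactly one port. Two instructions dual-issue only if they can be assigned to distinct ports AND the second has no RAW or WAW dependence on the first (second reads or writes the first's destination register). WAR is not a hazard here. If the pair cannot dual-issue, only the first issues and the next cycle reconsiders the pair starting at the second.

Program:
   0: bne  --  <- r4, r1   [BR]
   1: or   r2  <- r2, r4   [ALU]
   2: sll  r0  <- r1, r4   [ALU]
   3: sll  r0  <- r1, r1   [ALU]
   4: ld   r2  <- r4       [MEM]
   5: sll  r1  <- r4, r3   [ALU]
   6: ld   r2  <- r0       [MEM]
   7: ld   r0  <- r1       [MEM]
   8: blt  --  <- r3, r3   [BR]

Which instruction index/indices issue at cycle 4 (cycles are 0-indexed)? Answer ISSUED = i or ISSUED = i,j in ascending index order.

ISSUED = 7

0. bne/or @i0+i1  | 2-wide
1. sll @i2  | WAW r0
2. sll/ld @i3+i4  | 2-wide
3. sll/ld @i5+i6  | 2-wide
4. ld @i7  | no-port MEM/BR
5. blt @i8  | tail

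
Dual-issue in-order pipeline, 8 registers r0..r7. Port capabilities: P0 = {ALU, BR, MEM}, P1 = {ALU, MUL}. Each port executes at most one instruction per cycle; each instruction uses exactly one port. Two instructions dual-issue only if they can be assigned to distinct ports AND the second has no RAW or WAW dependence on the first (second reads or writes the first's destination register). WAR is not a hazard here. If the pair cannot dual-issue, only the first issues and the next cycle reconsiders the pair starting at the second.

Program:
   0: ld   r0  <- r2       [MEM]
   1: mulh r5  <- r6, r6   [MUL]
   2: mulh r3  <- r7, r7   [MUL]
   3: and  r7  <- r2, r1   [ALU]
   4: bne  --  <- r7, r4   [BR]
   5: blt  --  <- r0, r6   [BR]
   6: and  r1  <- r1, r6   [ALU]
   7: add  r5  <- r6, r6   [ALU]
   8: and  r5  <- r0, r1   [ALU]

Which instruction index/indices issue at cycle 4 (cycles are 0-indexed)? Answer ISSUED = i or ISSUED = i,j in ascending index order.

  cy0 -> i0/i1 (ld/mulh) dual
  cy1 -> i2/i3 (mulh/and) dual
  cy2 -> i4 (bne) no-port BR/BR
  cy3 -> i5/i6 (blt/and) dual
  cy4 -> i7 (add) WAW r5
  cy5 -> i8 (and) tail

ISSUED = 7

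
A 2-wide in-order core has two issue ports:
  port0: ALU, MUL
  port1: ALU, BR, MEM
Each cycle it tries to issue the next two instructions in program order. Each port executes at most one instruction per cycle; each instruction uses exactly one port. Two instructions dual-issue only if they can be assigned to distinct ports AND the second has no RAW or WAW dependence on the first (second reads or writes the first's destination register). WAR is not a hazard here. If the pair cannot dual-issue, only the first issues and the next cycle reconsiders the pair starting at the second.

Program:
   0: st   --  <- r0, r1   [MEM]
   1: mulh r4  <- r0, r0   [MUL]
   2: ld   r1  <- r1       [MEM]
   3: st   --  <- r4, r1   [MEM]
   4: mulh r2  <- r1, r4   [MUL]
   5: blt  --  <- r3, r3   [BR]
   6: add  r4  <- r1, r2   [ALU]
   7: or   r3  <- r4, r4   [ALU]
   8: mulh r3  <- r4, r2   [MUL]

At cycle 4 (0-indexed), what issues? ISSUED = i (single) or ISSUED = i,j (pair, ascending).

[0] i0+i1  st.MEM/mulh.MUL  -- 2-wide
[1] i2  ld.MEM  -- no-port MEM/MEM
[2] i3+i4  st.MEM/mulh.MUL  -- 2-wide
[3] i5+i6  blt.BR/add.ALU  -- 2-wide
[4] i7  or.ALU  -- WAW r3
[5] i8  mulh.MUL  -- tail

ISSUED = 7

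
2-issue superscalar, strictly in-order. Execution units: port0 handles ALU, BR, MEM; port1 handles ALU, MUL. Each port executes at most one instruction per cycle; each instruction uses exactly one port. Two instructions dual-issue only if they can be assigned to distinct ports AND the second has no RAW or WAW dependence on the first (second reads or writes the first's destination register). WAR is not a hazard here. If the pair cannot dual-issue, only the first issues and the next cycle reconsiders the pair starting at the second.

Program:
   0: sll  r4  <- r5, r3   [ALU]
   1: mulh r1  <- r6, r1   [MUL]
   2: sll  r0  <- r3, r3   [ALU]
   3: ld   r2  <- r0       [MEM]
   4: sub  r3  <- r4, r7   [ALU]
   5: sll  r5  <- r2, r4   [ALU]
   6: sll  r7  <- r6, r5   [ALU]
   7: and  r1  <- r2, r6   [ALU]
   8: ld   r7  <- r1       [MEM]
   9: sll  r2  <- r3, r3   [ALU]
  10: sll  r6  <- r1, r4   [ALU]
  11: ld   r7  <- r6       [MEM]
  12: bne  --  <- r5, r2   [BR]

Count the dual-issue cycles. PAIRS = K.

t=0 i0,i1:sll;mulh ; dual
t=1 i2:sll ; RAW r0
t=2 i3,i4:ld;sub ; dual
t=3 i5:sll ; RAW r5
t=4 i6,i7:sll;and ; dual
t=5 i8,i9:ld;sll ; dual
t=6 i10:sll ; RAW r6
t=7 i11:ld ; no-port MEM/BR
t=8 i12:bne ; tail

PAIRS = 4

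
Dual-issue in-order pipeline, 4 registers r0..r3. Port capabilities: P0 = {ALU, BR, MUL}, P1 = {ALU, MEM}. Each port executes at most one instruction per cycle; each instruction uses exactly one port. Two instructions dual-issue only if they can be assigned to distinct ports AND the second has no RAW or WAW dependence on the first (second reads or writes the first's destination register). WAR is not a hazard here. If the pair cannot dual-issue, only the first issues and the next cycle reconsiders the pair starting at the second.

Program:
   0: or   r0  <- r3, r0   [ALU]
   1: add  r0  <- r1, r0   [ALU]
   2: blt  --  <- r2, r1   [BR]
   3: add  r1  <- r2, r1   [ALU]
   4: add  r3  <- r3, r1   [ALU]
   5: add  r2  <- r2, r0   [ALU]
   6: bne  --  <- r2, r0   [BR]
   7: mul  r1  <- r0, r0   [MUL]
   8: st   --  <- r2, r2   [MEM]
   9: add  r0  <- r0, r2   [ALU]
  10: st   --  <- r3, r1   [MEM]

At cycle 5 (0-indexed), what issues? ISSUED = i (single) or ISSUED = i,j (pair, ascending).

c0: i0 or.ALU  RAW+WAW r0
c1: i1/i2 add.ALU/blt.BR  pair
c2: i3 add.ALU  RAW r1
c3: i4/i5 add.ALU/add.ALU  pair
c4: i6 bne.BR  no-port BR/MUL
c5: i7/i8 mul.MUL/st.MEM  pair
c6: i9/i10 add.ALU/st.MEM  pair

ISSUED = 7,8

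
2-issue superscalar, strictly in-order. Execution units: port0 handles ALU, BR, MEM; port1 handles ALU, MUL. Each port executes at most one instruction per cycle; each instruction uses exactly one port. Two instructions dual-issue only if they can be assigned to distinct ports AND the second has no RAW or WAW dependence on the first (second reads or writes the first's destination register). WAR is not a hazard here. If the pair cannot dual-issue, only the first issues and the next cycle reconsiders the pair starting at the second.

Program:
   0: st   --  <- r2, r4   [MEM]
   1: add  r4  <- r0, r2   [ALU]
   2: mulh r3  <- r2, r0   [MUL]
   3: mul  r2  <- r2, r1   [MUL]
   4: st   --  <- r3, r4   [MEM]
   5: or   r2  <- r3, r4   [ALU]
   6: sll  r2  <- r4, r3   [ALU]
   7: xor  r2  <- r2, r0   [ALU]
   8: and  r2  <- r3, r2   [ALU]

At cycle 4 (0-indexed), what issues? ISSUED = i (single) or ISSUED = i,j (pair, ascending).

ISSUED = 6

#0 head=0: st.MEM/add.ALU i0&i1 2-wide
#1 head=2: mulh.MUL i2 no-port MUL/MUL
#2 head=3: mul.MUL/st.MEM i3&i4 2-wide
#3 head=5: or.ALU i5 WAW r2
#4 head=6: sll.ALU i6 RAW+WAW r2
#5 head=7: xor.ALU i7 RAW+WAW r2
#6 head=8: and.ALU i8 tail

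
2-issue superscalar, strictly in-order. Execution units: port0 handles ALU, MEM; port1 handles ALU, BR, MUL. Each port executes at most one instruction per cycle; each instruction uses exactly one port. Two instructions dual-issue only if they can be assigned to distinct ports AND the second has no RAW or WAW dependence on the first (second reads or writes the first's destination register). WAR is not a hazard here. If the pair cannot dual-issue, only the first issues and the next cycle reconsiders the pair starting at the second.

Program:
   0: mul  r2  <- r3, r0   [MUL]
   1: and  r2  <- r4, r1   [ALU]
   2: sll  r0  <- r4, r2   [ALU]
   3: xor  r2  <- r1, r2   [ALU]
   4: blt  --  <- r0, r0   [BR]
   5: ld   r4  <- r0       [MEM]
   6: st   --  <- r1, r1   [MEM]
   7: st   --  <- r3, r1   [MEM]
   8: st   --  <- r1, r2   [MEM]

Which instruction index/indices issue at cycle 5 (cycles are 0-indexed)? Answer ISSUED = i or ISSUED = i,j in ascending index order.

ISSUED = 7

  cy0 -> i0 (mul) WAW r2
  cy1 -> i1 (and) RAW r2
  cy2 -> i2/i3 (sll;xor) dual
  cy3 -> i4/i5 (blt;ld) dual
  cy4 -> i6 (st) no-port MEM/MEM
  cy5 -> i7 (st) no-port MEM/MEM
  cy6 -> i8 (st) tail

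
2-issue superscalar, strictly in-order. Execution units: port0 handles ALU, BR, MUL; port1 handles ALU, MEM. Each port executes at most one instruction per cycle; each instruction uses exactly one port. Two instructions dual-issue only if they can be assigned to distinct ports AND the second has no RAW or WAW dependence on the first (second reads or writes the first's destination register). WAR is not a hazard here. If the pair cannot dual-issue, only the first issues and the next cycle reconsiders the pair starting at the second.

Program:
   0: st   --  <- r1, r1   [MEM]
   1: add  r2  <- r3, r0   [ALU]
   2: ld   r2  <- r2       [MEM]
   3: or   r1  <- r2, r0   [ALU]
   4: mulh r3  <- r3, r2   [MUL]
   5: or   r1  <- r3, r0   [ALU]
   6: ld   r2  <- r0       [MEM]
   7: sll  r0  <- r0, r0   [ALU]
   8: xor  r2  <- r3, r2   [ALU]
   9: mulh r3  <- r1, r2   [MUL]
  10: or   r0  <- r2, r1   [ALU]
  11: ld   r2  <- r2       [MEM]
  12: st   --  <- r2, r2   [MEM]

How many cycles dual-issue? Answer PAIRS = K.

[0] i0/i1  st;add  -- pair
[1] i2  ld  -- RAW r2
[2] i3/i4  or;mulh  -- pair
[3] i5/i6  or;ld  -- pair
[4] i7/i8  sll;xor  -- pair
[5] i9/i10  mulh;or  -- pair
[6] i11  ld  -- no-port MEM/MEM
[7] i12  st  -- tail

PAIRS = 5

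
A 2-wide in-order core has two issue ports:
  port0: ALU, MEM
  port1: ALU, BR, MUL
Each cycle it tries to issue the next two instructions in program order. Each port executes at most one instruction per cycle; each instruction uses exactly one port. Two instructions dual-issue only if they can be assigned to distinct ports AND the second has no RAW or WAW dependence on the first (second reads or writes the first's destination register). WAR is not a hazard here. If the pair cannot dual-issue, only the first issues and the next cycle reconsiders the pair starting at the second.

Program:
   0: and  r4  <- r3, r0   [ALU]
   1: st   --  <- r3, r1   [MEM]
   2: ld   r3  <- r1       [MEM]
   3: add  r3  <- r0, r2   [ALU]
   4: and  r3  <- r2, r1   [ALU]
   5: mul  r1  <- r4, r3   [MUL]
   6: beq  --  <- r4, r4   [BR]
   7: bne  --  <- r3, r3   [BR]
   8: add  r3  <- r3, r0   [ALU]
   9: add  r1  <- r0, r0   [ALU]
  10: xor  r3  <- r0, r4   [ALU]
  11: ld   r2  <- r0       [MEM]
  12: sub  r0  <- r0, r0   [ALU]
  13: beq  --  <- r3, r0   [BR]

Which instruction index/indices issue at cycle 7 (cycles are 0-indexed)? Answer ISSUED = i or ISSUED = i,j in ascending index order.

ISSUED = 9,10

[0] i0/i1  and+st  -- 2-wide
[1] i2  ld  -- WAW r3
[2] i3  add  -- WAW r3
[3] i4  and  -- RAW r3
[4] i5  mul  -- no-port MUL/BR
[5] i6  beq  -- no-port BR/BR
[6] i7/i8  bne+add  -- 2-wide
[7] i9/i10  add+xor  -- 2-wide
[8] i11/i12  ld+sub  -- 2-wide
[9] i13  beq  -- tail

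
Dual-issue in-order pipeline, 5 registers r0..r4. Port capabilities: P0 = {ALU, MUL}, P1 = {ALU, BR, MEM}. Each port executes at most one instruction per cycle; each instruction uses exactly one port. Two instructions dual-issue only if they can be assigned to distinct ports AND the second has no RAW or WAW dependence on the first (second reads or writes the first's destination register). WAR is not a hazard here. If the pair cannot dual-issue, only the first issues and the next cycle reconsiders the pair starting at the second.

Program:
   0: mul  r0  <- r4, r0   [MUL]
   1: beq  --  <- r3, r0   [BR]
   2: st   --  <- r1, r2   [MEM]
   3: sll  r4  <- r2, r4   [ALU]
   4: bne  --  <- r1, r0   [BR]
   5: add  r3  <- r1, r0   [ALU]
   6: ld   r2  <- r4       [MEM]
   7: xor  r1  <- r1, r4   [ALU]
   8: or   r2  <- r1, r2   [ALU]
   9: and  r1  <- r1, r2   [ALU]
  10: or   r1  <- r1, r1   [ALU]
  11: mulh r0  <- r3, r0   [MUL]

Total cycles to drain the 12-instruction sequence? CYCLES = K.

t=0 i0:mul ; RAW r0
t=1 i1:beq ; no-port BR/MEM
t=2 i2+i3:st sll ; 2-wide
t=3 i4+i5:bne add ; 2-wide
t=4 i6+i7:ld xor ; 2-wide
t=5 i8:or ; RAW r2
t=6 i9:and ; RAW+WAW r1
t=7 i10+i11:or mulh ; 2-wide

CYCLES = 8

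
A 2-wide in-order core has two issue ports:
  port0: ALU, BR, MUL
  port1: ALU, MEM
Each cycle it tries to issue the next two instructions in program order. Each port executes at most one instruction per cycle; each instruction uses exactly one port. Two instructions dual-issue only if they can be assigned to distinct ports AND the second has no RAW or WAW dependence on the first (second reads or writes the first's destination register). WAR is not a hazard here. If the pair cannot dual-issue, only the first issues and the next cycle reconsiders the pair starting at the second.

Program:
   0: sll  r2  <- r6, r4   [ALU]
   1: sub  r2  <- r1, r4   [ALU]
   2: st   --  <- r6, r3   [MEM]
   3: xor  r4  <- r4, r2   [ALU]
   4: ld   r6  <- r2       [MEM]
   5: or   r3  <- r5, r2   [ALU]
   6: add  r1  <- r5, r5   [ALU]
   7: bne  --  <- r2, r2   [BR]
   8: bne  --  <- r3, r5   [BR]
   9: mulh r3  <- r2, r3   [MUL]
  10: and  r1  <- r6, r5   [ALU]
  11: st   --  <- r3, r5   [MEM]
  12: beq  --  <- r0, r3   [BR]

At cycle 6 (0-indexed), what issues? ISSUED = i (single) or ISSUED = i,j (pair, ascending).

0. sll.ALU @i0  | WAW r2
1. sub.ALU;st.MEM @i1&i2  | 2-wide
2. xor.ALU;ld.MEM @i3&i4  | 2-wide
3. or.ALU;add.ALU @i5&i6  | 2-wide
4. bne.BR @i7  | no-port BR/BR
5. bne.BR @i8  | no-port BR/MUL
6. mulh.MUL;and.ALU @i9&i10  | 2-wide
7. st.MEM;beq.BR @i11&i12  | 2-wide

ISSUED = 9,10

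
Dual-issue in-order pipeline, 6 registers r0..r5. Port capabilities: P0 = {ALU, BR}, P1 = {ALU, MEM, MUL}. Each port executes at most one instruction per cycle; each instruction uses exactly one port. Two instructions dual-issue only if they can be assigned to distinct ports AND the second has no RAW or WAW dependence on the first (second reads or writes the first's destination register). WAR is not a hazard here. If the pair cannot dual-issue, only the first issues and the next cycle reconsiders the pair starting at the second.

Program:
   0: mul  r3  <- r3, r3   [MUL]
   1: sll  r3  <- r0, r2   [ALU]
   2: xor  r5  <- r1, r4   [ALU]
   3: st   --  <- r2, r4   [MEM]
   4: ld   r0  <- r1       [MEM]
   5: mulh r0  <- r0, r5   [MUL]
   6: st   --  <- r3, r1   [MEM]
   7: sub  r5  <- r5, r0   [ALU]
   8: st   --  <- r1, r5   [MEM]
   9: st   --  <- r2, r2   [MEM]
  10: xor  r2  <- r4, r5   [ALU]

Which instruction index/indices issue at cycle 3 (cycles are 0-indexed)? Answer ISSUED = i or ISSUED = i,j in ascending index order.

t=0 i0:mul ; WAW r3
t=1 i1/i2:sll xor ; dual
t=2 i3:st ; no-port MEM/MEM
t=3 i4:ld ; no-port MEM/MUL
t=4 i5:mulh ; no-port MUL/MEM
t=5 i6/i7:st sub ; dual
t=6 i8:st ; no-port MEM/MEM
t=7 i9/i10:st xor ; dual

ISSUED = 4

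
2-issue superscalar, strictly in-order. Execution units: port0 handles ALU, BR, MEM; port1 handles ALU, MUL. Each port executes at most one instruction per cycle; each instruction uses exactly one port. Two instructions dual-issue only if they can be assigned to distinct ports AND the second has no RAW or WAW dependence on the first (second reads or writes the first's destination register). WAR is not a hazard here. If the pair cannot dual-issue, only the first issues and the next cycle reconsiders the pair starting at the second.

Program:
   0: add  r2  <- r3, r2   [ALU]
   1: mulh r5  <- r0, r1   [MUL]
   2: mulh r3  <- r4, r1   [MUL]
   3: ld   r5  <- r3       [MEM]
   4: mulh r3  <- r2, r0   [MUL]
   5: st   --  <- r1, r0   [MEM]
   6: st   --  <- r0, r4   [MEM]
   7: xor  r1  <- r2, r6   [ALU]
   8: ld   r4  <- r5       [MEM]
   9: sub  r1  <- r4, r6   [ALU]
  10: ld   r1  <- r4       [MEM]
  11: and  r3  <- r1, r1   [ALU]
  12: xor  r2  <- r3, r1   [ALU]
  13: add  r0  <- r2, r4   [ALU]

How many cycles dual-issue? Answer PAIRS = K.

t=0 i0/i1:add.ALU+mulh.MUL ; dual
t=1 i2:mulh.MUL ; RAW r3
t=2 i3/i4:ld.MEM+mulh.MUL ; dual
t=3 i5:st.MEM ; no-port MEM/MEM
t=4 i6/i7:st.MEM+xor.ALU ; dual
t=5 i8:ld.MEM ; RAW r4
t=6 i9:sub.ALU ; WAW r1
t=7 i10:ld.MEM ; RAW r1
t=8 i11:and.ALU ; RAW r3
t=9 i12:xor.ALU ; RAW r2
t=10 i13:add.ALU ; tail

PAIRS = 3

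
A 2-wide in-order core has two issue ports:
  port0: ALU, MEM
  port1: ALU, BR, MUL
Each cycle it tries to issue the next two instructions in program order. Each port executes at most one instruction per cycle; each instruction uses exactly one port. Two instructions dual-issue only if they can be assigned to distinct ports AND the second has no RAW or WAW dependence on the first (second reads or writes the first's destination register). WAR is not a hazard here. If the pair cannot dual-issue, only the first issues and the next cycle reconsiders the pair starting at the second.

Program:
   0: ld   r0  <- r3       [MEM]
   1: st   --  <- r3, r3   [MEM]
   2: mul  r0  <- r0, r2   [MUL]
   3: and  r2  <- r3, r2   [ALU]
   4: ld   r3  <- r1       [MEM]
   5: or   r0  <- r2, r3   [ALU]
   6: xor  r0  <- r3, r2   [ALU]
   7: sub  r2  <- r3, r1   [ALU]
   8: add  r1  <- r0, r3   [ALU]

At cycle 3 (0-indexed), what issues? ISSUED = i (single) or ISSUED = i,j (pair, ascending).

ISSUED = 5

0. ld.MEM @i0  | no-port MEM/MEM
1. st.MEM mul.MUL @i1&i2  | 2-wide
2. and.ALU ld.MEM @i3&i4  | 2-wide
3. or.ALU @i5  | WAW r0
4. xor.ALU sub.ALU @i6&i7  | 2-wide
5. add.ALU @i8  | tail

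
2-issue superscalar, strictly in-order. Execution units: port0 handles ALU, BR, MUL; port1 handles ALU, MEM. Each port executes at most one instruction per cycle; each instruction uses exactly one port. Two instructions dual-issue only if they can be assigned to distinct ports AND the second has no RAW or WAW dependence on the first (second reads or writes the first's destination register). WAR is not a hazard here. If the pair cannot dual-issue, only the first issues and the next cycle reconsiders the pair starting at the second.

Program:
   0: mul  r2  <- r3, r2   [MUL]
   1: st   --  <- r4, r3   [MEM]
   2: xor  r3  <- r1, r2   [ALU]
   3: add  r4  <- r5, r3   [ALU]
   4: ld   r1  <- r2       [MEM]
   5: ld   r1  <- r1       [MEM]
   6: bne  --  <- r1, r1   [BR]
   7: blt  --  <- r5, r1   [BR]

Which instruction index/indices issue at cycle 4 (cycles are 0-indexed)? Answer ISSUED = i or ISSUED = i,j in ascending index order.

ISSUED = 6

t=0 i0,i1:mul.MUL+st.MEM ; pair
t=1 i2:xor.ALU ; RAW r3
t=2 i3,i4:add.ALU+ld.MEM ; pair
t=3 i5:ld.MEM ; RAW r1
t=4 i6:bne.BR ; no-port BR/BR
t=5 i7:blt.BR ; tail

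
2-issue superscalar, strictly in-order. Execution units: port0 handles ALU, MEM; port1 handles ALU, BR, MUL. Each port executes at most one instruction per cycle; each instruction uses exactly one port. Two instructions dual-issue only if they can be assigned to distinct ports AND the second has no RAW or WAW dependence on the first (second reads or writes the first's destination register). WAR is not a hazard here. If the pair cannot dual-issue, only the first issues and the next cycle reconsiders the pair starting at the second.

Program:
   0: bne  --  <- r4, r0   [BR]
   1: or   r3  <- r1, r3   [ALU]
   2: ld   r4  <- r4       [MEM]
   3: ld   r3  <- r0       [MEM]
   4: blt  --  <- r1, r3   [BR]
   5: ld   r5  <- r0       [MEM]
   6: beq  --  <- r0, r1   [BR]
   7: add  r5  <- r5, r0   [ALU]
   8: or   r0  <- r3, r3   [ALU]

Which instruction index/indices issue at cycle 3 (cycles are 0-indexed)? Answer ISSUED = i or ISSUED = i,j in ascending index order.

#0 head=0: bne;or i0&i1 2-wide
#1 head=2: ld i2 no-port MEM/MEM
#2 head=3: ld i3 RAW r3
#3 head=4: blt;ld i4&i5 2-wide
#4 head=6: beq;add i6&i7 2-wide
#5 head=8: or i8 tail

ISSUED = 4,5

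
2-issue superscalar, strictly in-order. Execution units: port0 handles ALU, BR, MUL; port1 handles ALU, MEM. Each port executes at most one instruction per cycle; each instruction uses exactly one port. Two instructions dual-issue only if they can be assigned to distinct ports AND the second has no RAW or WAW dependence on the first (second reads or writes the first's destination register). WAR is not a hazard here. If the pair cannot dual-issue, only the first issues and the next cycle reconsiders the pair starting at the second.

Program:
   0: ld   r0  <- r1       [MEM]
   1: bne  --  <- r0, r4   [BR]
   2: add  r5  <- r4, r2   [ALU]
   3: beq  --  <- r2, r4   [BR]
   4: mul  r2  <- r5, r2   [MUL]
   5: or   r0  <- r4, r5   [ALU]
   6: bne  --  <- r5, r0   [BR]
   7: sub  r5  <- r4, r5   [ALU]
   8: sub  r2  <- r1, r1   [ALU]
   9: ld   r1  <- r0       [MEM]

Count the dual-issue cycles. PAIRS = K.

[0] i0  ld  -- RAW r0
[1] i1+i2  bne;add  -- 2-wide
[2] i3  beq  -- no-port BR/MUL
[3] i4+i5  mul;or  -- 2-wide
[4] i6+i7  bne;sub  -- 2-wide
[5] i8+i9  sub;ld  -- 2-wide

PAIRS = 4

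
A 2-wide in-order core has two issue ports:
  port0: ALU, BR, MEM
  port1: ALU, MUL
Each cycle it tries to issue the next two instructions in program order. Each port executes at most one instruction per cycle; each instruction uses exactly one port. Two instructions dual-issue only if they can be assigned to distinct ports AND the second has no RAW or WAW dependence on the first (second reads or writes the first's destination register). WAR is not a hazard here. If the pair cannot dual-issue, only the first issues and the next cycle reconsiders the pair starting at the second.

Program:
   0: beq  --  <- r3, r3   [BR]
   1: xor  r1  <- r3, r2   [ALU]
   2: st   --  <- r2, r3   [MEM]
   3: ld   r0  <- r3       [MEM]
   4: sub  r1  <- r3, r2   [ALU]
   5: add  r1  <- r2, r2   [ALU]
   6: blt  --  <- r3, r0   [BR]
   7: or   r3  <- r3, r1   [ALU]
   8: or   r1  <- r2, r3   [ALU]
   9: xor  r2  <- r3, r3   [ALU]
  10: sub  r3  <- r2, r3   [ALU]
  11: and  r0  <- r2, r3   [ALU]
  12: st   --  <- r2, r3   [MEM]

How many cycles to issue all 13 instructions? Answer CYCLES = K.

CYCLES = 8

  cy0 -> i0+i1 (beq.BR xor.ALU) dual
  cy1 -> i2 (st.MEM) no-port MEM/MEM
  cy2 -> i3+i4 (ld.MEM sub.ALU) dual
  cy3 -> i5+i6 (add.ALU blt.BR) dual
  cy4 -> i7 (or.ALU) RAW r3
  cy5 -> i8+i9 (or.ALU xor.ALU) dual
  cy6 -> i10 (sub.ALU) RAW r3
  cy7 -> i11+i12 (and.ALU st.MEM) dual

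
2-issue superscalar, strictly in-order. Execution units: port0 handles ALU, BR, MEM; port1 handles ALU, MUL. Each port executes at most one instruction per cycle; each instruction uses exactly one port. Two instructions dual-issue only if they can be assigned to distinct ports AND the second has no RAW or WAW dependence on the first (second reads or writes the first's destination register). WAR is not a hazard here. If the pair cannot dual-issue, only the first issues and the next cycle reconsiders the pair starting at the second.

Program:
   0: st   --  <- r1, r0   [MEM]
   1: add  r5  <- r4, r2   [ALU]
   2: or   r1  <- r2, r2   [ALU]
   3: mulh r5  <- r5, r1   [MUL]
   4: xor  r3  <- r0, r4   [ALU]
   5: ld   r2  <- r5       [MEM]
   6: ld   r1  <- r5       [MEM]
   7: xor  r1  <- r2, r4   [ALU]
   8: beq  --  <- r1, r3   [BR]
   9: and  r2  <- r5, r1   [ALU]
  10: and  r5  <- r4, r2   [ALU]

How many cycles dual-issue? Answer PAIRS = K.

PAIRS = 3

t=0 i0,i1:st add ; pair
t=1 i2:or ; RAW r1
t=2 i3,i4:mulh xor ; pair
t=3 i5:ld ; no-port MEM/MEM
t=4 i6:ld ; WAW r1
t=5 i7:xor ; RAW r1
t=6 i8,i9:beq and ; pair
t=7 i10:and ; tail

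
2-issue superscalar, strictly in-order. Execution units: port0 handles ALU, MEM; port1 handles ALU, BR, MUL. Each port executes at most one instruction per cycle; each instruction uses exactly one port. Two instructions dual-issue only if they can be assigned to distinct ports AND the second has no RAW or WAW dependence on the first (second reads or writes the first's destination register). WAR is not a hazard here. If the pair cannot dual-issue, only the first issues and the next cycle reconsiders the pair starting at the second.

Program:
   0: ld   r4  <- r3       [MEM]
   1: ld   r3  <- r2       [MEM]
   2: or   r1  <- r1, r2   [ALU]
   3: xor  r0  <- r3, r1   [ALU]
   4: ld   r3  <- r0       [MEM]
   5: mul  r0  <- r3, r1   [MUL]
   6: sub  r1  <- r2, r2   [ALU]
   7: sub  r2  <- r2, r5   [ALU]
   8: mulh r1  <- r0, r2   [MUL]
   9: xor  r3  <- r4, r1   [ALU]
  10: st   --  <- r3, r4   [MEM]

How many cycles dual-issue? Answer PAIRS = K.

PAIRS = 2

  cy0 -> i0 (ld) no-port MEM/MEM
  cy1 -> i1+i2 (ld or) pair
  cy2 -> i3 (xor) RAW r0
  cy3 -> i4 (ld) RAW r3
  cy4 -> i5+i6 (mul sub) pair
  cy5 -> i7 (sub) RAW r2
  cy6 -> i8 (mulh) RAW r1
  cy7 -> i9 (xor) RAW r3
  cy8 -> i10 (st) tail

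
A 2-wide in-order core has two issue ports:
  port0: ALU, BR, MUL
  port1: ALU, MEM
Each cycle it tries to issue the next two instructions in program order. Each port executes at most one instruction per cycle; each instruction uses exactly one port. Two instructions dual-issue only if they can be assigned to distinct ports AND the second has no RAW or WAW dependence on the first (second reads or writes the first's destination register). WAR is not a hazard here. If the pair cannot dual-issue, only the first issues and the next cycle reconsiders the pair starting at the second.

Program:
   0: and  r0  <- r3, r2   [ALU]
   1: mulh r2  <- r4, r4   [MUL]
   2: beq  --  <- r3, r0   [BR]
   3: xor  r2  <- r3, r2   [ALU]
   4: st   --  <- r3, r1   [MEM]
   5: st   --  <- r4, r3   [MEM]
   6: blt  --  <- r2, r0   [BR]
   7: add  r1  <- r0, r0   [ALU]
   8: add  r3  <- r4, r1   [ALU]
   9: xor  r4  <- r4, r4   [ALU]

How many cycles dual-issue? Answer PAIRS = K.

  cy0 -> i0&i1 (and.ALU+mulh.MUL) pair
  cy1 -> i2&i3 (beq.BR+xor.ALU) pair
  cy2 -> i4 (st.MEM) no-port MEM/MEM
  cy3 -> i5&i6 (st.MEM+blt.BR) pair
  cy4 -> i7 (add.ALU) RAW r1
  cy5 -> i8&i9 (add.ALU+xor.ALU) pair

PAIRS = 4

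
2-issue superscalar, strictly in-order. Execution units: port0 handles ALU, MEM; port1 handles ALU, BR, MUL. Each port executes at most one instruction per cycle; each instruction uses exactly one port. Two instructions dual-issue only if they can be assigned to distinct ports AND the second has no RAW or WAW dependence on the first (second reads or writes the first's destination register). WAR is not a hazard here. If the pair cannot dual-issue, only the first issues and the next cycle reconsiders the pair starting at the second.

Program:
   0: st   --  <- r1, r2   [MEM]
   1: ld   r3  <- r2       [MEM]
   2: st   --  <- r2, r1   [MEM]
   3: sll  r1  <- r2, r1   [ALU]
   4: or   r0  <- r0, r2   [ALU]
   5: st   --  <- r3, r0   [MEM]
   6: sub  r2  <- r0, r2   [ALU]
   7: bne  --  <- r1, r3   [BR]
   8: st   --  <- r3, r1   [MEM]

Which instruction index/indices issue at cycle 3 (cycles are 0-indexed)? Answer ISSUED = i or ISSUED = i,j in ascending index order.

[0] i0  st  -- no-port MEM/MEM
[1] i1  ld  -- no-port MEM/MEM
[2] i2+i3  st/sll  -- 2-wide
[3] i4  or  -- RAW r0
[4] i5+i6  st/sub  -- 2-wide
[5] i7+i8  bne/st  -- 2-wide

ISSUED = 4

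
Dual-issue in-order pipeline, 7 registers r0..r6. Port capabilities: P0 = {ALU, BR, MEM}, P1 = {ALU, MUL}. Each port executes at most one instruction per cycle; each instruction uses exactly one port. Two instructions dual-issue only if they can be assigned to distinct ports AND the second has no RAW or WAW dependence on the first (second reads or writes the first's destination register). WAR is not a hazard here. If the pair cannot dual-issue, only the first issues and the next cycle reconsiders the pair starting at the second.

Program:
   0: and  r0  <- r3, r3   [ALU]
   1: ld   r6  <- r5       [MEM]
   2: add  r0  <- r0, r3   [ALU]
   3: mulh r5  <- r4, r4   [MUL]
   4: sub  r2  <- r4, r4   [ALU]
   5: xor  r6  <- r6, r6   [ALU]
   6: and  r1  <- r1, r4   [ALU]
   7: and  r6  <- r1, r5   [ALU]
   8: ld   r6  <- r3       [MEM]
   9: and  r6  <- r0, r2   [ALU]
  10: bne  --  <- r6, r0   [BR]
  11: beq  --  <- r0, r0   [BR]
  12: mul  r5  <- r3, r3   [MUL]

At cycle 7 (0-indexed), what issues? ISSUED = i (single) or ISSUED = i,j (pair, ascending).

c0: i0,i1 and ld  pair
c1: i2,i3 add mulh  pair
c2: i4,i5 sub xor  pair
c3: i6 and  RAW r1
c4: i7 and  WAW r6
c5: i8 ld  WAW r6
c6: i9 and  RAW r6
c7: i10 bne  no-port BR/BR
c8: i11,i12 beq mul  pair

ISSUED = 10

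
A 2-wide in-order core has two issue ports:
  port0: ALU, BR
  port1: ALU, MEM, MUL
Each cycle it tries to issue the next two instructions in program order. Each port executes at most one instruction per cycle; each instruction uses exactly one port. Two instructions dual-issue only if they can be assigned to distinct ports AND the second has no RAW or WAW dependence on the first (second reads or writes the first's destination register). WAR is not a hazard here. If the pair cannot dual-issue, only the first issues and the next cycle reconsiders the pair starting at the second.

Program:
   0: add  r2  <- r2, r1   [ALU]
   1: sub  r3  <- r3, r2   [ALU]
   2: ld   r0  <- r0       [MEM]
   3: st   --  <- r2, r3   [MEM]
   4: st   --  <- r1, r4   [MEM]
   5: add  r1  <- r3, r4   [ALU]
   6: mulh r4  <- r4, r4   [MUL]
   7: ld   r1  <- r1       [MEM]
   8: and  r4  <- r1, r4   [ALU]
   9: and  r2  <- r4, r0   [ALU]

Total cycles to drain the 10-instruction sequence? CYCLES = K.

CYCLES = 8

#0 head=0: add i0 RAW r2
#1 head=1: sub/ld i1/i2 dual
#2 head=3: st i3 no-port MEM/MEM
#3 head=4: st/add i4/i5 dual
#4 head=6: mulh i6 no-port MUL/MEM
#5 head=7: ld i7 RAW r1
#6 head=8: and i8 RAW r4
#7 head=9: and i9 tail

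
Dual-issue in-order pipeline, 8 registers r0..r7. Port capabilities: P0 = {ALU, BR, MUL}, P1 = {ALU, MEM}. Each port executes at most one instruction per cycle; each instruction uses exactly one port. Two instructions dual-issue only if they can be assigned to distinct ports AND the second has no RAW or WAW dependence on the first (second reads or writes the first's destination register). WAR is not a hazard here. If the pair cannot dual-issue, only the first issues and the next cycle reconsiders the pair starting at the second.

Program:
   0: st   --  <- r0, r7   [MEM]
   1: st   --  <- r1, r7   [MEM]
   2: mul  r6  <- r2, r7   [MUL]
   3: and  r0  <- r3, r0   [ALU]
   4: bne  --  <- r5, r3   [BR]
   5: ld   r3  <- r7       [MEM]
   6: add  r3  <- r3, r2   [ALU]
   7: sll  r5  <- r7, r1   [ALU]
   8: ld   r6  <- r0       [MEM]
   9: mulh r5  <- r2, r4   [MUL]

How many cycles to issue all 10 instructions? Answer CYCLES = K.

CYCLES = 6

0. st.MEM @i0  | no-port MEM/MEM
1. st.MEM/mul.MUL @i1+i2  | pair
2. and.ALU/bne.BR @i3+i4  | pair
3. ld.MEM @i5  | RAW+WAW r3
4. add.ALU/sll.ALU @i6+i7  | pair
5. ld.MEM/mulh.MUL @i8+i9  | pair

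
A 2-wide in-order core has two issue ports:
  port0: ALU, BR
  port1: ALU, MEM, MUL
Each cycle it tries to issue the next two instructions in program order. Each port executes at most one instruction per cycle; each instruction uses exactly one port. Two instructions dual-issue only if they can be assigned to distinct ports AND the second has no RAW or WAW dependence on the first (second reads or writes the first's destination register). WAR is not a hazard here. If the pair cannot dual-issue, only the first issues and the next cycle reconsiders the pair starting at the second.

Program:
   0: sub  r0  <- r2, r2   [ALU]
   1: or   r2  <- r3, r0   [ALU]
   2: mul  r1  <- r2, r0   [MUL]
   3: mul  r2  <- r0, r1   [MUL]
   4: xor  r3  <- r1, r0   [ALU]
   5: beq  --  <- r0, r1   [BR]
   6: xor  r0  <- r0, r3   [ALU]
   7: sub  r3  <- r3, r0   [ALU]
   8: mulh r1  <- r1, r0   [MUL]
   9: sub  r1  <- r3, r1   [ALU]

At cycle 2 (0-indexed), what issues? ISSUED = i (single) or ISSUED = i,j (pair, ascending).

c0: i0 sub.ALU  RAW r0
c1: i1 or.ALU  RAW r2
c2: i2 mul.MUL  no-port MUL/MUL
c3: i3,i4 mul.MUL+xor.ALU  pair
c4: i5,i6 beq.BR+xor.ALU  pair
c5: i7,i8 sub.ALU+mulh.MUL  pair
c6: i9 sub.ALU  tail

ISSUED = 2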